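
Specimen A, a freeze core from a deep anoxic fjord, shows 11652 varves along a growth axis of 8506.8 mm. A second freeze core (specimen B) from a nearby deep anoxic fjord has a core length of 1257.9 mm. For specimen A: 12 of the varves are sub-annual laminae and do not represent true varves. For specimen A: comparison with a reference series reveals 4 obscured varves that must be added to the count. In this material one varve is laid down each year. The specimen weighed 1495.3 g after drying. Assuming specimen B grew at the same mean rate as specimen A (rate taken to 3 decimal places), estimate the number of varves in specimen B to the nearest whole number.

1721 varves

Specimen A: true varve count = 11652 − 12 + 4 = 11644.
A: Extension rate ≈ 8506.8 / 11644 = 0.731 mm/year.
For B, 1257.9 / 0.731 = 1720.79 years ≈ 1721 varves.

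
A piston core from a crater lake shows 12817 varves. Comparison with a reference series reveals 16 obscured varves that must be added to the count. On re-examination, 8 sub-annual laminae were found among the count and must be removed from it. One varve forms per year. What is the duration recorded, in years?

After corrections the count is 12817 − 8 + 16 = 12825 varves.
At one varve per year, that is 12825 years.

12825 yr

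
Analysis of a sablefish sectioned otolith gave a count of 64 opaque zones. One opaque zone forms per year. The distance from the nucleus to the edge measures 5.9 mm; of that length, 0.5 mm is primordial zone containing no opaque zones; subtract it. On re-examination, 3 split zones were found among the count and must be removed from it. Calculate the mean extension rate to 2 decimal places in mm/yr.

After corrections the count is 64 − 3 = 61 opaque zones.
Net length = 5.9 − 0.5 = 5.4 mm.
Extension rate ≈ 5.4 / 61 = 0.09 mm/yr.

0.09 mm/yr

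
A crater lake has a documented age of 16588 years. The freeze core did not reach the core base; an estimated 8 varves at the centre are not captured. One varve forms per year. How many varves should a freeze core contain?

16580 varves

At one varve per year, 16588 years correspond to 16588 varves.
16588 − 8 missed = 16580 varves expected in the prepared section.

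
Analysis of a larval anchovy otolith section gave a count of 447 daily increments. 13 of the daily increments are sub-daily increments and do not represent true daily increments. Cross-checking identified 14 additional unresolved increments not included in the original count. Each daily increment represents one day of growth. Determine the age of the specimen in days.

Adjusted count: 447 − 13 + 14 = 448 daily increments.
One daily increment per day makes the duration 448 days.

448 days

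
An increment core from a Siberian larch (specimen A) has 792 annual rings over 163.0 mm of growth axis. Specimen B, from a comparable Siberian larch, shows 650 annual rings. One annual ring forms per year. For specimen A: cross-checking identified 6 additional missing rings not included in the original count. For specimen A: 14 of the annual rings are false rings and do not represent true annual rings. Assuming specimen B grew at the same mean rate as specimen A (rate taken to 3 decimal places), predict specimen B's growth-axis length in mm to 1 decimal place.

135.2 mm

Specimen A: after corrections the count is 792 − 14 + 6 = 784 annual rings.
A: Extension rate ≈ 163.0 / 784 = 0.208 mm/year.
For B, 0.208 mm/year × 650 years = 135.2 mm.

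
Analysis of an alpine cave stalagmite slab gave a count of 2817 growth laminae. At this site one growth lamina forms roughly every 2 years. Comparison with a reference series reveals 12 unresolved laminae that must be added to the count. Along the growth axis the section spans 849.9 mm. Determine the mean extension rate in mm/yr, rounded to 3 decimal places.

0.150 mm/yr

Correcting the raw count gives 2817 + 12 = 2829 true growth laminae.
At 2 years per growth lamina, 2829 × 2 = 5658 years.
Extension rate ≈ 849.9 / 5658 = 0.150 mm/yr.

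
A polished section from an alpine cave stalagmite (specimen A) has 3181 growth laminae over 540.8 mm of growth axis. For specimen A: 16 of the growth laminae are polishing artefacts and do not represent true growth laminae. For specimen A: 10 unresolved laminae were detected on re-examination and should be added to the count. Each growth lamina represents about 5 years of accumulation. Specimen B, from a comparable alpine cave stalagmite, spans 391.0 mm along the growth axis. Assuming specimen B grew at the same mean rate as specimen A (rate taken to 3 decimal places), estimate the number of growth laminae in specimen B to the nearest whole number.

Specimen A: after corrections the count is 3181 − 16 + 10 = 3175 growth laminae.
Specimen A: 3175 growth laminae at 5 years each span 3175 × 5 = 15875 years.
A: Mean rate = 540.8 mm / 15875 years ≈ 0.034 mm/year.
B spans 391.0 / 0.034 = 11500.00 years; at 5 years per growth lamina that is 11500.00 / 5 ≈ 2300 growth laminae.

2300 growth laminae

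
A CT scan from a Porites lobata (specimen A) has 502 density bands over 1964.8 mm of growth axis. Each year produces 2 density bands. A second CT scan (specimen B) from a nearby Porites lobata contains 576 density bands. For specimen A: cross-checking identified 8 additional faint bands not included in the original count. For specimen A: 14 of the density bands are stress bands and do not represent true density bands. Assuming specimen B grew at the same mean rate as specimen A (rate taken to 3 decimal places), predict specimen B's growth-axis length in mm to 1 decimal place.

Specimen A: true density band count = 502 − 14 + 8 = 496.
Specimen A: with 2 density bands per year, 496 / 2 = 248 years.
A: Mean rate = 1964.8 mm / 248 years ≈ 7.923 mm/yr.
Specimen B: 576 density bands at 2 per year is 576 / 2 = 288 years. Length of B = 7.923 × 288 = 2281.8 mm.

2281.8 mm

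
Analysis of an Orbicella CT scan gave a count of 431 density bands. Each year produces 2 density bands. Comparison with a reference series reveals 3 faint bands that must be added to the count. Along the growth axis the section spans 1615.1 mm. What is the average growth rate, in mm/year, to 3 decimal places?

True density band count = 431 + 3 = 434.
With 2 density bands per year, 434 / 2 = 217 years.
Extension rate ≈ 1615.1 / 217 = 7.443 mm/year.

7.443 mm/year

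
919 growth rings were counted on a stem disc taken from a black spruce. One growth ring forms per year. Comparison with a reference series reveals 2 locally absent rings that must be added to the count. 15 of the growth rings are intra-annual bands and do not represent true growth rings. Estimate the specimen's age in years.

906 years

After corrections the count is 919 − 15 + 2 = 906 growth rings.
With a one-to-one growth ring periodicity this is 906 years.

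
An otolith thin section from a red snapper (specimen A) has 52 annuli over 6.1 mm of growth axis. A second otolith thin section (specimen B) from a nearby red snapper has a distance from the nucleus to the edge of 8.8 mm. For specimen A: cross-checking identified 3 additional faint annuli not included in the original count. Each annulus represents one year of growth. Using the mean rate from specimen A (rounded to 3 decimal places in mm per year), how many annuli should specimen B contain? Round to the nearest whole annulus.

79 annuli

Specimen A: after corrections the count is 52 + 3 = 55 annuli.
A: Mean rate = 6.1 mm / 55 years ≈ 0.111 mm per year.
Specimen B: 8.8 mm / 0.111 mm per year = 79.28 years ≈ 79 annuli.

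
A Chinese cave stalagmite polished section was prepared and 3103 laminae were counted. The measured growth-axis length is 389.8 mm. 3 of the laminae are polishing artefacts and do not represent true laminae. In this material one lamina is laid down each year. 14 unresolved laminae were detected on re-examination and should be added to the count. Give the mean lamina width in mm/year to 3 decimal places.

Correcting the raw count gives 3103 − 3 + 14 = 3114 true laminae.
Mean rate = 389.8 mm / 3114 years ≈ 0.125 mm/year.

0.125 mm/year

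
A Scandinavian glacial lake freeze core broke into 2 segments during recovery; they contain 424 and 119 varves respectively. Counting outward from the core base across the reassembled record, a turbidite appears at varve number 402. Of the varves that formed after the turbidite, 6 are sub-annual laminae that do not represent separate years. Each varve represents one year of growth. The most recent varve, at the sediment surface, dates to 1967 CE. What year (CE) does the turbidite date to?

Total varves = 424 + 119 = 543.
Between varve 402 and the sediment surface there are 543 − 402 = 141 varves.
Removing the 6 false varves leaves 141 − 6 = 135 true varves beyond the turbidite.
Counting back 135 years from 1967 CE places the turbidite in 1967 − 135 = 1832 CE.

1832 CE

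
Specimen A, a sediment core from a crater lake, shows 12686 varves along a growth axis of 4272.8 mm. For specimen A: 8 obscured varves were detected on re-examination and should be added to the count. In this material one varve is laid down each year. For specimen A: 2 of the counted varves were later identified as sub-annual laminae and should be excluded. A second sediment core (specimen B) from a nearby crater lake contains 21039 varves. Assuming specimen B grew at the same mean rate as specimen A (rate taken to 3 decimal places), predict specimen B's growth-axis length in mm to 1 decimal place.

Specimen A: after corrections the count is 12686 − 2 + 8 = 12692 varves.
A: Mean rate = 4272.8 mm / 12692 years ≈ 0.337 mm/yr.
For B, 0.337 mm/year × 21039 years = 7090.1 mm.

7090.1 mm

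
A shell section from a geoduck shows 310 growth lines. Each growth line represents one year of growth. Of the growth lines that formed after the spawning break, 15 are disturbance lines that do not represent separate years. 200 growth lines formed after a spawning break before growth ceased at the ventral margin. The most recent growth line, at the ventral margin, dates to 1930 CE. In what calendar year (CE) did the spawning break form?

1745 CE

There are 200 growth lines younger than the spawning break.
Excluding 15 false growth lines: 200 − 15 = 185.
Counting back 185 years from 1930 CE places the spawning break in 1930 − 185 = 1745 CE.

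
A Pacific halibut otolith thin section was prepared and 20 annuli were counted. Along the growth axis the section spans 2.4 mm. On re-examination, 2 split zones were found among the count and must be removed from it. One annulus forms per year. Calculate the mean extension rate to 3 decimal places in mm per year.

0.133 mm per year

Correcting the raw count gives 20 − 2 = 18 true annuli.
Mean rate = 2.4 mm / 18 years ≈ 0.133 mm per year.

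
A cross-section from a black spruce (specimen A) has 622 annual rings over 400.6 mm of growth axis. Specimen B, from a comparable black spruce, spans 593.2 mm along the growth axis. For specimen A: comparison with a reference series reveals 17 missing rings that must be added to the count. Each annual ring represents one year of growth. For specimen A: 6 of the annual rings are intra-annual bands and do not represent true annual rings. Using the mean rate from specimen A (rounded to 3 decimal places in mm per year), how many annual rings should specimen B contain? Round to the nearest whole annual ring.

937 annual rings

Specimen A: correcting the raw count gives 622 − 6 + 17 = 633 true annual rings.
A: 400.6 mm over 633 years gives 400.6 / 633 ≈ 0.633 mm/yr.
For B, 593.2 / 0.633 = 937.12 years ≈ 937 annual rings.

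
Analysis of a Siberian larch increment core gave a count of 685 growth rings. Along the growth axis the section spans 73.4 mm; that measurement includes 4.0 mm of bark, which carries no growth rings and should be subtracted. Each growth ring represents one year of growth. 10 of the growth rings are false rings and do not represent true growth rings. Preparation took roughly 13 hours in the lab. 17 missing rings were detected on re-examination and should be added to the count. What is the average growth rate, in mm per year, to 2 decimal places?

Correcting the raw count gives 685 − 10 + 17 = 692 true growth rings.
Net length = 73.4 − 4.0 = 69.4 mm.
Extension rate ≈ 69.4 / 692 = 0.10 mm per year.

0.10 mm per year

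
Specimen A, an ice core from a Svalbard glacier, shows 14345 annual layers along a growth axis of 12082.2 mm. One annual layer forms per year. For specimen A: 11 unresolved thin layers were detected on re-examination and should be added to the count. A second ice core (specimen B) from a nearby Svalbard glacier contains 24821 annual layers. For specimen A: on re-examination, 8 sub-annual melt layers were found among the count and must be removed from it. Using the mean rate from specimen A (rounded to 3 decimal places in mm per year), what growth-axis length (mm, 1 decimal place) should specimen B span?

20899.3 mm

Specimen A: correcting the raw count gives 14345 − 8 + 11 = 14348 true annual layers.
A: 12082.2 mm over 14348 years gives 12082.2 / 14348 ≈ 0.842 mm/year.
Length of B = 0.842 × 24821 = 20899.3 mm.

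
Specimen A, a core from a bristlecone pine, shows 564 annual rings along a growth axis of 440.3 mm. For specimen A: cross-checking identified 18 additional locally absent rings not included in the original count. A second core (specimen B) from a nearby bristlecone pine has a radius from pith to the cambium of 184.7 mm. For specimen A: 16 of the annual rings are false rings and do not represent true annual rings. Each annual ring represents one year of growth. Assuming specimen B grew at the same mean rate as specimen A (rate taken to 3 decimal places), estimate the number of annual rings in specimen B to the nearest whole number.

237 annual rings

Specimen A: after corrections the count is 564 − 16 + 18 = 566 annual rings.
A: Mean rate = 440.3 mm / 566 years ≈ 0.778 mm per year.
Specimen B: 184.7 mm / 0.778 mm per year = 237.40 years ≈ 237 annual rings.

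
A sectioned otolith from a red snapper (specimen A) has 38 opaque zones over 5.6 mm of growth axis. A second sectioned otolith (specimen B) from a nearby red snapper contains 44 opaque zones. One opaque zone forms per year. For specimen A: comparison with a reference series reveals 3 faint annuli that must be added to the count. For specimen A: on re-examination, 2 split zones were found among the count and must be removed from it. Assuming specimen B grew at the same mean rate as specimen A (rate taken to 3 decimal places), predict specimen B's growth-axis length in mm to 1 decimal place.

6.3 mm

Specimen A: adjusted count: 38 − 2 + 3 = 39 opaque zones.
A: Extension rate ≈ 5.6 / 39 = 0.144 mm per year.
For B, 0.144 mm/year × 44 years = 6.3 mm.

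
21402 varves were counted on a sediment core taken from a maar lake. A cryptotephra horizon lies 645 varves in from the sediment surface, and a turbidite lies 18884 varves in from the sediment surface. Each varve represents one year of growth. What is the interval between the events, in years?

18239 years

The two markers are separated by 18884 − 645 = 18239 varves.
That is 18239 years at one varve per year.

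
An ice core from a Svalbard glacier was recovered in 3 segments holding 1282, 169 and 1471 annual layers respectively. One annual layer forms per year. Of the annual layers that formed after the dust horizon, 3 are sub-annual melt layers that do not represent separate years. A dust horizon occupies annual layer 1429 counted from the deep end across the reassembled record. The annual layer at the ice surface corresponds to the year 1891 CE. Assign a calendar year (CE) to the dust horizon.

Total annual layers = 1282 + 169 + 1471 = 2922.
Between annual layer 1429 and the ice surface there are 2922 − 1429 = 1493 annual layers.
Excluding 3 false annual layers: 1493 − 3 = 1490.
Counting back 1490 years from 1891 CE places the dust horizon in 1891 − 1490 = 401 CE.

401 CE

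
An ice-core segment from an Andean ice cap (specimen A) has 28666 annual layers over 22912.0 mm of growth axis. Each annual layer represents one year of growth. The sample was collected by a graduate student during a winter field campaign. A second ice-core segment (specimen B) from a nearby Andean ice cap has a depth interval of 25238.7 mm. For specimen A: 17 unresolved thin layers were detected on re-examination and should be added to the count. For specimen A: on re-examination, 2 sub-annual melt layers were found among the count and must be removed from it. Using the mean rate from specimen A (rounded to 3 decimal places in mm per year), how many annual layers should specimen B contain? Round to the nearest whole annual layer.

Specimen A: true annual layer count = 28666 − 2 + 17 = 28681.
A: Mean rate = 22912.0 mm / 28681 years ≈ 0.799 mm/year.
For B, 25238.7 / 0.799 = 31587.86 years ≈ 31588 annual layers.

31588 annual layers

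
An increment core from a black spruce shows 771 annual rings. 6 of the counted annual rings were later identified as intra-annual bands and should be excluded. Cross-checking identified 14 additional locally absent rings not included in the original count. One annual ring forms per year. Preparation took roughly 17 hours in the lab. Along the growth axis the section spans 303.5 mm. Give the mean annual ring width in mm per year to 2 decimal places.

Correcting the raw count gives 771 − 6 + 14 = 779 true annual rings.
303.5 mm over 779 years gives 303.5 / 779 ≈ 0.39 mm per year.

0.39 mm per year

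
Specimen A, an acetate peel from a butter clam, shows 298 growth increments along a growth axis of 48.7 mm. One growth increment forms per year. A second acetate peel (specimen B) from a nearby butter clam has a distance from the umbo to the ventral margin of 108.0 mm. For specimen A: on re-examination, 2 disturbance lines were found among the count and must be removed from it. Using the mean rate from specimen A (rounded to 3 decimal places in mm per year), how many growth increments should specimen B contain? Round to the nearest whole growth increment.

655 growth increments

Specimen A: adjusted count: 298 − 2 = 296 growth increments.
A: Extension rate ≈ 48.7 / 296 = 0.165 mm per year.
For B, 108.0 / 0.165 = 654.55 years ≈ 655 growth increments.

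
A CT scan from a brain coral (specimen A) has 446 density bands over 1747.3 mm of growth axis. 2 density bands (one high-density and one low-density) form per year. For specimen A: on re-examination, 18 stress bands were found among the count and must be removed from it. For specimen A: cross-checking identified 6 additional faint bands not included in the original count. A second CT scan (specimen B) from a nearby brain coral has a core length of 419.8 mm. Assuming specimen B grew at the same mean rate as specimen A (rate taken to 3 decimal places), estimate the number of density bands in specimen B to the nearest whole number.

104 density bands

Specimen A: adjusted count: 446 − 18 + 6 = 434 density bands.
Specimen A: with 2 density bands per year, 434 / 2 = 217 years.
A: 1747.3 mm over 217 years gives 1747.3 / 217 ≈ 8.052 mm/yr.
B spans 419.8 / 8.052 = 52.14 years; at 2 density bands per year that is 52.14 × 2 ≈ 104 density bands.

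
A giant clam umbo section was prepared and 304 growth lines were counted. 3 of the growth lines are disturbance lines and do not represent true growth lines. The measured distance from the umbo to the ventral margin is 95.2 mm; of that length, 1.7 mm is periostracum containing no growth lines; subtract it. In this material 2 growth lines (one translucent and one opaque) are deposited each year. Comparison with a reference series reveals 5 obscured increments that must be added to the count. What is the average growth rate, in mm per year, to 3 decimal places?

True growth line count = 304 − 3 + 5 = 306.
With 2 growth lines per year, 306 / 2 = 153 years.
Net length = 95.2 − 1.7 = 93.5 mm.
93.5 mm over 153 years gives 93.5 / 153 ≈ 0.611 mm per year.

0.611 mm per year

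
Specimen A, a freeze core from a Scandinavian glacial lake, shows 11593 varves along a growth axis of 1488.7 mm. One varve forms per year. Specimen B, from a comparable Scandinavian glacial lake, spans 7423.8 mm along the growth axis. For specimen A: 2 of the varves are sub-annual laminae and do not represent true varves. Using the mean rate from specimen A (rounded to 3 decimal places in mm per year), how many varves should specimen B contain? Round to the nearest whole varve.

Specimen A: after corrections the count is 11593 − 2 = 11591 varves.
A: Mean rate = 1488.7 mm / 11591 years ≈ 0.128 mm/year.
For B, 7423.8 / 0.128 = 57998.44 years ≈ 57998 varves.

57998 varves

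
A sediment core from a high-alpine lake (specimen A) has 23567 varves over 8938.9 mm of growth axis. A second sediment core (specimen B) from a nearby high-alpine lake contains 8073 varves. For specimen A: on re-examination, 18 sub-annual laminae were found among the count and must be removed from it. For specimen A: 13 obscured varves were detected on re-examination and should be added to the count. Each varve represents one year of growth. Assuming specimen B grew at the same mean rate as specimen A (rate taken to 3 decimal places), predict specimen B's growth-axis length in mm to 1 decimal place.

Specimen A: correcting the raw count gives 23567 − 18 + 13 = 23562 true varves.
A: 8938.9 mm over 23562 years gives 8938.9 / 23562 ≈ 0.379 mm/year.
B's length ≈ 0.379 × 8073 = 3059.7 mm.

3059.7 mm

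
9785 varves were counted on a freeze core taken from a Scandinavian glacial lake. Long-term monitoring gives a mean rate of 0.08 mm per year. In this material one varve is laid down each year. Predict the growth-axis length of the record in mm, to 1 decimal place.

The record spans 9785 years at 0.08 mm per year.
Predicted length = 0.08 mm/year × 9785 years = 782.8 mm.

782.8 mm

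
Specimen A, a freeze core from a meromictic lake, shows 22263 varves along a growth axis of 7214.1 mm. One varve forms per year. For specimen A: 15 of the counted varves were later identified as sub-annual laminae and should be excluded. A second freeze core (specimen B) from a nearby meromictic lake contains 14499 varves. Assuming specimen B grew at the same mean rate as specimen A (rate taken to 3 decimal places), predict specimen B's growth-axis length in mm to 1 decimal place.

4697.7 mm

Specimen A: adjusted count: 22263 − 15 = 22248 varves.
A: 7214.1 mm over 22248 years gives 7214.1 / 22248 ≈ 0.324 mm/year.
For B, 0.324 mm/year × 14499 years = 4697.7 mm.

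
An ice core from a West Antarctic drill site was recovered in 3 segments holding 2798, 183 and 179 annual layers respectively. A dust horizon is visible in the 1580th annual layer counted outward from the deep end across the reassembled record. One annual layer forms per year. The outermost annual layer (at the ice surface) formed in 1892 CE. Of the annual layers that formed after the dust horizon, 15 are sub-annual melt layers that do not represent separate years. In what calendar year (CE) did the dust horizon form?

327 CE

Total annual layers = 2798 + 183 + 179 = 3160.
Between annual layer 1580 and the ice surface there are 3160 − 1580 = 1580 annual layers.
Excluding 15 false annual layers: 1580 − 15 = 1565.
1892 − 1565 = 327 CE.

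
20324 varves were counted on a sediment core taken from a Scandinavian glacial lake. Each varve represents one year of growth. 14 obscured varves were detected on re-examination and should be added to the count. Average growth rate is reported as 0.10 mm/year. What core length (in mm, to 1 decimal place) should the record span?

2033.8 mm

Correcting the raw count gives 20324 + 14 = 20338 true varves.
Predicted length = 0.10 mm/year × 20338 years = 2033.8 mm.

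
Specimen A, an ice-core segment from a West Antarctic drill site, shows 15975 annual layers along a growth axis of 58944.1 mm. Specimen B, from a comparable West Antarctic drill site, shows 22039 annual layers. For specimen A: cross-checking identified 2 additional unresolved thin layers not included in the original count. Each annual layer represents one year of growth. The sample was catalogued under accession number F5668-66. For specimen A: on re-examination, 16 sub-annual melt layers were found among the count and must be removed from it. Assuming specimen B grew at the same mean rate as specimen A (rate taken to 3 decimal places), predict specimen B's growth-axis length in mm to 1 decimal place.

81390.0 mm

Specimen A: correcting the raw count gives 15975 − 16 + 2 = 15961 true annual layers.
A: Extension rate ≈ 58944.1 / 15961 = 3.693 mm/year.
Length of B = 3.693 × 22039 = 81390.0 mm.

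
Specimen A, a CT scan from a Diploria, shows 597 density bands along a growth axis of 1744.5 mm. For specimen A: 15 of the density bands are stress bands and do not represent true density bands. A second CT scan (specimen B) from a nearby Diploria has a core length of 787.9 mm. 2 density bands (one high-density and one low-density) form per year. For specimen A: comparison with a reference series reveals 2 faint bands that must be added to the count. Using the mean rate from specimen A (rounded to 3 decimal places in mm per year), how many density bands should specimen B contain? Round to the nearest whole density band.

Specimen A: correcting the raw count gives 597 − 15 + 2 = 584 true density bands.
Specimen A: dividing by 2 density bands per year: 584 / 2 = 292 years.
A: Mean rate = 1744.5 mm / 292 years ≈ 5.974 mm per year.
B spans 787.9 / 5.974 = 131.89 years; at 2 density bands per year that is 131.89 × 2 ≈ 264 density bands.

264 density bands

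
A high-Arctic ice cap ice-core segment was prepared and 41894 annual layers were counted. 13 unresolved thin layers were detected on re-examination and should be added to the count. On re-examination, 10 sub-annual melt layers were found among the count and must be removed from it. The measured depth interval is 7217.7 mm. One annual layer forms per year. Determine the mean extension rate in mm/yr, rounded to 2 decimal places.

Correcting the raw count gives 41894 − 10 + 13 = 41897 true annual layers.
7217.7 mm over 41897 years gives 7217.7 / 41897 ≈ 0.17 mm/yr.

0.17 mm/yr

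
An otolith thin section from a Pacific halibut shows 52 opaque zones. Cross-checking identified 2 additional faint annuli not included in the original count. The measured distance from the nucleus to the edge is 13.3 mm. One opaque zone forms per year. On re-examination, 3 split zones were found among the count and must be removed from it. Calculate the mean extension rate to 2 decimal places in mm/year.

Correcting the raw count gives 52 − 3 + 2 = 51 true opaque zones.
Mean rate = 13.3 mm / 51 years ≈ 0.26 mm/year.

0.26 mm/year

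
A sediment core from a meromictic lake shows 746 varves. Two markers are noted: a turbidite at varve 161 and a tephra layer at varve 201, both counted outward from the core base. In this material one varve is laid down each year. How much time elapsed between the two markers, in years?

40 years

Separation: 201 − 161 = 40 varves.
At one varve per year, 40 years elapsed between them.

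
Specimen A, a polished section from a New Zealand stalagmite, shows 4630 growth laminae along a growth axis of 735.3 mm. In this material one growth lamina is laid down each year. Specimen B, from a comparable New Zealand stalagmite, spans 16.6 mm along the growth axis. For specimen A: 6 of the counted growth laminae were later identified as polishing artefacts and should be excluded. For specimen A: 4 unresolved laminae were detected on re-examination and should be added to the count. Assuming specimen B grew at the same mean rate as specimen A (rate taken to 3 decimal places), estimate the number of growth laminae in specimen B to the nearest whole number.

Specimen A: correcting the raw count gives 4630 − 6 + 4 = 4628 true growth laminae.
A: Extension rate ≈ 735.3 / 4628 = 0.159 mm per year.
Specimen B: 16.6 mm / 0.159 mm per year = 104.40 years ≈ 104 growth laminae.

104 growth laminae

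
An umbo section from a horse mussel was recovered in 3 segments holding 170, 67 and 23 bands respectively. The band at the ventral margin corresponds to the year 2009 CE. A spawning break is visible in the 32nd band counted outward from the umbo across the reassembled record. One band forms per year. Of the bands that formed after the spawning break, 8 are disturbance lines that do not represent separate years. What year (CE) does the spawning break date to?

1789 CE

Total bands = 170 + 67 + 23 = 260.
Between band 32 and the ventral margin there are 260 − 32 = 228 bands.
Removing the 8 false bands leaves 228 − 8 = 220 true bands beyond the spawning break.
Counting back 220 years from 2009 CE places the spawning break in 2009 − 220 = 1789 CE.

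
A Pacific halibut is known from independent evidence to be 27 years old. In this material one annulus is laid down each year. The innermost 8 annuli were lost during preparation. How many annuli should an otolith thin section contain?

One annulus per year gives 27 annuli over 27 years.
27 − 8 missed = 19 annuli expected in the prepared section.

19 annuli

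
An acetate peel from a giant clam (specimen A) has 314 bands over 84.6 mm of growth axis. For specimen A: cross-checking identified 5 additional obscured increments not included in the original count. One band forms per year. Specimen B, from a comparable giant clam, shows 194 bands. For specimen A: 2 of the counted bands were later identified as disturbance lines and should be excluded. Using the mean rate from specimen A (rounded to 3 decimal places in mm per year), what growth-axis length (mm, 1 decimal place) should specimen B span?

51.8 mm

Specimen A: adjusted count: 314 − 2 + 5 = 317 bands.
A: 84.6 mm over 317 years gives 84.6 / 317 ≈ 0.267 mm/year.
Length of B = 0.267 × 194 = 51.8 mm.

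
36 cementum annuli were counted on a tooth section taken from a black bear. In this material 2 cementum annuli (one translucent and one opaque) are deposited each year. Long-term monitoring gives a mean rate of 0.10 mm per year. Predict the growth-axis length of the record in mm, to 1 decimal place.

36 cementum annuli at 2 per year is 36 / 2 = 18 years.
Predicted length = 0.10 mm/year × 18 years = 1.8 mm.

1.8 mm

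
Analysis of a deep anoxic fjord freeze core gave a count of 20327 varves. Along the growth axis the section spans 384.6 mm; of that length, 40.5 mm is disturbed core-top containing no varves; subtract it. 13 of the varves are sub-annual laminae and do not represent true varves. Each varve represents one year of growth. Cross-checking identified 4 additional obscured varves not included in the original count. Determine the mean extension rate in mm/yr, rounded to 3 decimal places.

0.017 mm/yr

Adjusted count: 20327 − 13 + 4 = 20318 varves.
The growth record spans 384.6 − 40.5 = 344.1 mm.
Extension rate ≈ 344.1 / 20318 = 0.017 mm/yr.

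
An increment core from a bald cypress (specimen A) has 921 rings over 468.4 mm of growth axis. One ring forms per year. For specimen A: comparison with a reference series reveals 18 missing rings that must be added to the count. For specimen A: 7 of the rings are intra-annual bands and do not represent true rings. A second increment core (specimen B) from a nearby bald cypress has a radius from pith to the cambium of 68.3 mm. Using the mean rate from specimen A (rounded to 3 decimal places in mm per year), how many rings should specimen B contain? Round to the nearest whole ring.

Specimen A: correcting the raw count gives 921 − 7 + 18 = 932 true rings.
A: 468.4 mm over 932 years gives 468.4 / 932 ≈ 0.503 mm per year.
B spans 68.3 / 0.503 = 135.79 years ≈ 136 rings.

136 rings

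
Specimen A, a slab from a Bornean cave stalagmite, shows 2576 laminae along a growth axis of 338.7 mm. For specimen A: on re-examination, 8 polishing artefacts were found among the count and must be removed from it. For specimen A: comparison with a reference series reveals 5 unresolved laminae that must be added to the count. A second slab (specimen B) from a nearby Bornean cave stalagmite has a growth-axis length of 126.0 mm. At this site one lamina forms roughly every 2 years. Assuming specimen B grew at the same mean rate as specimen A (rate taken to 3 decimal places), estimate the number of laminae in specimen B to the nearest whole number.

Specimen A: true lamina count = 2576 − 8 + 5 = 2573.
Specimen A: at 2 years per lamina, 2573 × 2 = 5146 years.
A: 338.7 mm over 5146 years gives 338.7 / 5146 ≈ 0.066 mm per year.
Specimen B: 126.0 mm / 0.066 mm per year = 1909.09 years; at 2 years per lamina that is 1909.09 / 2 ≈ 955 laminae.

955 laminae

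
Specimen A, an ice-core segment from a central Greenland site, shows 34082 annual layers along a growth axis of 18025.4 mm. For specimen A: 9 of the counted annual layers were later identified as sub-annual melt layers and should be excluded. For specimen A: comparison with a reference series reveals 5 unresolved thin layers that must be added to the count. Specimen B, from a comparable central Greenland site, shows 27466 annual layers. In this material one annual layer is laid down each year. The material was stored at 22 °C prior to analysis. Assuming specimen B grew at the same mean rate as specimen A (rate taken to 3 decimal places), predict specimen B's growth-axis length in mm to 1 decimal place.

14529.5 mm

Specimen A: adjusted count: 34082 − 9 + 5 = 34078 annual layers.
A: Mean rate = 18025.4 mm / 34078 years ≈ 0.529 mm/year.
Length of B = 0.529 × 27466 = 14529.5 mm.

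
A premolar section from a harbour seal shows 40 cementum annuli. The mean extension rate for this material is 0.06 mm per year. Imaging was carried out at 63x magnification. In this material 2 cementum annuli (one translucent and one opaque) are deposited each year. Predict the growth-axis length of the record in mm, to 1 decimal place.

1.2 mm

40 cementum annuli at 2 per year is 40 / 2 = 20 years.
20 years at 0.06 mm/year gives 0.06 × 20 = 1.2 mm.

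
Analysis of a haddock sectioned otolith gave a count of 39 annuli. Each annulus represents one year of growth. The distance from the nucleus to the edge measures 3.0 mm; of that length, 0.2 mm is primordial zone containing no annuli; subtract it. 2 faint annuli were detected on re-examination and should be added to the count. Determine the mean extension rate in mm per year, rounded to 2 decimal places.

Correcting the raw count gives 39 + 2 = 41 true annuli.
Removing the 0.2 mm offcut leaves 3.0 − 0.2 = 2.8 mm.
Extension rate ≈ 2.8 / 41 = 0.07 mm per year.

0.07 mm per year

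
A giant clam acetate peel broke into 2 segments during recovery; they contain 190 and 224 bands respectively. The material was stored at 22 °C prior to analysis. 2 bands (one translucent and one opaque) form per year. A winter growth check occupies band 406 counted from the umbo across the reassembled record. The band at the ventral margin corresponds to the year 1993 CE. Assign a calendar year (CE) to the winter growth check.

1989 CE

Total bands = 190 + 224 = 414.
The winter growth check sits at band 406 from the umbo, so 414 − 406 = 8 bands formed after it.
8 bands at 2 per year is 8 / 2 = 4 years.
The band at the ventral margin is 1993 CE, so the winter growth check dates to 1993 − 4 = 1989 CE.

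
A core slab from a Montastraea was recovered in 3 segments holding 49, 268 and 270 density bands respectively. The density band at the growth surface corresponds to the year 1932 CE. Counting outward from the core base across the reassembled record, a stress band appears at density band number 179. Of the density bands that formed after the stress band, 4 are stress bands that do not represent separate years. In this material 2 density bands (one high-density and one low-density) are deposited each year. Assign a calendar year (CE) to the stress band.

Total density bands = 49 + 268 + 270 = 587.
587 − 179 = 408 density bands lie beyond the stress band toward the growth surface.
Excluding 4 false density bands: 408 − 4 = 404.
404 density bands at 2 per year is 404 / 2 = 202 years.
Counting back 202 years from 1932 CE places the stress band in 1932 − 202 = 1730 CE.

1730 CE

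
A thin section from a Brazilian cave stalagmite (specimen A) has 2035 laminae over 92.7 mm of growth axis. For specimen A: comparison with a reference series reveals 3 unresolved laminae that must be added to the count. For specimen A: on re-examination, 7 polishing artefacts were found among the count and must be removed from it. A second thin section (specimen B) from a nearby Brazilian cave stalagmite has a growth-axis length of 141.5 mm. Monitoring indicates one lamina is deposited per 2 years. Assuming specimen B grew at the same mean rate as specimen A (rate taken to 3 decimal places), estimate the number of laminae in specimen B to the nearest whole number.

3076 laminae

Specimen A: after corrections the count is 2035 − 7 + 3 = 2031 laminae.
Specimen A: multiplying by 2 years per lamina: 2031 × 2 = 4062 years.
A: Mean rate = 92.7 mm / 4062 years ≈ 0.023 mm/yr.
For B, 141.5 / 0.023 = 6152.17 years; at 2 years per lamina that is 6152.17 / 2 ≈ 3076 laminae.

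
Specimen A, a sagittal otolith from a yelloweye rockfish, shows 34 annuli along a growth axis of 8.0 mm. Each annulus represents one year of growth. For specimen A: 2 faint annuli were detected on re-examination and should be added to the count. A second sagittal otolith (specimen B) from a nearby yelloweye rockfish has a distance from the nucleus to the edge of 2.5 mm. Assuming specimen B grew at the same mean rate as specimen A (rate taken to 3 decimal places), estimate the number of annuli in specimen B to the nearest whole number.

Specimen A: true annulus count = 34 + 2 = 36.
A: Extension rate ≈ 8.0 / 36 = 0.222 mm per year.
B spans 2.5 / 0.222 = 11.26 years ≈ 11 annuli.

11 annuli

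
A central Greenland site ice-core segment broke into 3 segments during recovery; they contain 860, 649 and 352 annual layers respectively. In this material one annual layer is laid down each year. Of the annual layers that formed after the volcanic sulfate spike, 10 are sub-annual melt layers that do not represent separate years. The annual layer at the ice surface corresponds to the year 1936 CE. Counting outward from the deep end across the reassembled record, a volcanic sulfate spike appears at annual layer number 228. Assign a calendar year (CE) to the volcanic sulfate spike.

Total annual layers = 860 + 649 + 352 = 1861.
Between annual layer 228 and the ice surface there are 1861 − 228 = 1633 annual layers.
Removing the 10 false annual layers leaves 1633 − 10 = 1623 true annual layers beyond the volcanic sulfate spike.
Counting back 1623 years from 1936 CE places the volcanic sulfate spike in 1936 − 1623 = 313 CE.

313 CE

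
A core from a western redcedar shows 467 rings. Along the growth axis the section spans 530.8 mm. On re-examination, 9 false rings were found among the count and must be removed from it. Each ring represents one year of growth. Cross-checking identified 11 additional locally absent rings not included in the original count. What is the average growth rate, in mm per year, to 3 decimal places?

True ring count = 467 − 9 + 11 = 469.
Mean rate = 530.8 mm / 469 years ≈ 1.132 mm per year.

1.132 mm per year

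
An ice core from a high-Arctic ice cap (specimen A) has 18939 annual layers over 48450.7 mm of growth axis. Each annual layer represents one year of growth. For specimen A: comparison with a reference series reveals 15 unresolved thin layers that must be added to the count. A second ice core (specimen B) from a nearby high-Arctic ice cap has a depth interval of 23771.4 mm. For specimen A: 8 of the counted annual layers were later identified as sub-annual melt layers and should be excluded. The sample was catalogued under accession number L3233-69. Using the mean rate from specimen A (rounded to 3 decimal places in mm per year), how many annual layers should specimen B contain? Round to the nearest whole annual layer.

Specimen A: after corrections the count is 18939 − 8 + 15 = 18946 annual layers.
A: 48450.7 mm over 18946 years gives 48450.7 / 18946 ≈ 2.557 mm per year.
B spans 23771.4 / 2.557 = 9296.60 years ≈ 9297 annual layers.

9297 annual layers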